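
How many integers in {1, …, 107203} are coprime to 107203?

Factor: 107203 = 23 · 59 · 79.
φ(107203) = (23−1) · (59−1) · (79−1) = 22 · 58 · 78 = 99528.

99528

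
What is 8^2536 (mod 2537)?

8^1 ≡ 8 (mod 2537)
8^2 ≡ 8^2 = 64 ≡ 64 (mod 2537)
8^4 ≡ 64^2 = 4096 ≡ 1559 (mod 2537)
8^8 ≡ 1559^2 = 2430481 ≡ 35 (mod 2537)
8^16 ≡ 35^2 = 1225 ≡ 1225 (mod 2537)
8^32 ≡ 1225^2 = 1500625 ≡ 1258 (mod 2537)
8^64 ≡ 1258^2 = 1582564 ≡ 2013 (mod 2537)
8^128 ≡ 2013^2 = 4052169 ≡ 580 (mod 2537)
8^256 ≡ 580^2 = 336400 ≡ 1516 (mod 2537)
8^512 ≡ 1516^2 = 2298256 ≡ 2271 (mod 2537)
8^1024 ≡ 2271^2 = 5157441 ≡ 2257 (mod 2537)
8^2048 ≡ 2257^2 = 5094049 ≡ 2290 (mod 2537)
2536 = 2048 + 256 + 128 + 64 + 32 + 8 in binary powers of 2.
So 8^2536 ≡ 2290 · 1516 · 580 · 2013 · 1258 · 35 ≡ 21 (mod 2537).
Since 21 ≠ 1, base 8 is a Fermat witness: 2537 is composite.

21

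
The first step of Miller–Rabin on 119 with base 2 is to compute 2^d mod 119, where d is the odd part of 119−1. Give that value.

25

119 − 1 = 118 = 2^1 · 59, so d = 59.
2^1 ≡ 2 (mod 119)
2^2 ≡ 2^2 = 4 ≡ 4 (mod 119)
2^4 ≡ 4^2 = 16 ≡ 16 (mod 119)
2^8 ≡ 16^2 = 256 ≡ 18 (mod 119)
2^16 ≡ 18^2 = 324 ≡ 86 (mod 119)
2^32 ≡ 86^2 = 7396 ≡ 18 (mod 119)
59 = 32 + 16 + 8 + 2 + 1 in binary powers of 2.
So 2^59 ≡ 18 · 86 · 18 · 4 · 2 ≡ 25 (mod 119).
Squaring chain: 25; never reaches −1, so base 2 is a Miller–Rabin witness that 119 is composite.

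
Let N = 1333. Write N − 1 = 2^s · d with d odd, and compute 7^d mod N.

343

1333 − 1 = 1332 = 2^2 · 333, so d = 333.
7^1 ≡ 7 (mod 1333)
7^2 ≡ 7^2 = 49 ≡ 49 (mod 1333)
7^4 ≡ 49^2 = 2401 ≡ 1068 (mod 1333)
7^8 ≡ 1068^2 = 1140624 ≡ 909 (mod 1333)
7^16 ≡ 909^2 = 826281 ≡ 1154 (mod 1333)
7^32 ≡ 1154^2 = 1331716 ≡ 49 (mod 1333)
7^64 ≡ 49^2 = 2401 ≡ 1068 (mod 1333)
7^128 ≡ 1068^2 = 1140624 ≡ 909 (mod 1333)
7^256 ≡ 909^2 = 826281 ≡ 1154 (mod 1333)
333 = 256 + 64 + 8 + 4 + 1 in binary powers of 2.
So 7^333 ≡ 1154 · 1068 · 909 · 1068 · 7 ≡ 343 (mod 1333).
Squaring chain: 343 → 345; never reaches −1, so base 7 is a Miller–Rabin witness that 1333 is composite.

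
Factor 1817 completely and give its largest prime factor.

1817 = 23 · 79
79 is prime.
So 1817 = 23 · 79; the largest prime factor is 79.

79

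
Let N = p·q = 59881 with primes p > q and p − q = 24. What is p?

Since p = q + 24, we have 59881 = q(q + 24), so q² + 24q − 59881 = 0.
Discriminant: 24² + 4·59881 = 576 + 239524 = 240100; √240100 = 490.
q = (−24 + 490)/2 = 233, and p = q + 24 = 257.
Check: 233 · 257 = 59881.

257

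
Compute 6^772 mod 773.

1

6^1 ≡ 6 (mod 773)
6^2 ≡ 6^2 = 36 ≡ 36 (mod 773)
6^4 ≡ 36^2 = 1296 ≡ 523 (mod 773)
6^8 ≡ 523^2 = 273529 ≡ 660 (mod 773)
6^16 ≡ 660^2 = 435600 ≡ 401 (mod 773)
6^32 ≡ 401^2 = 160801 ≡ 17 (mod 773)
6^64 ≡ 17^2 = 289 ≡ 289 (mod 773)
6^128 ≡ 289^2 = 83521 ≡ 37 (mod 773)
6^256 ≡ 37^2 = 1369 ≡ 596 (mod 773)
6^512 ≡ 596^2 = 355216 ≡ 409 (mod 773)
772 = 512 + 256 + 4 in binary powers of 2.
So 6^772 ≡ 409 · 596 · 523 ≡ 1 (mod 773).
Since the result is 1, base 6 gives no evidence that 773 is composite.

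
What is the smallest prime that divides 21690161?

21690161 is odd.
Digit sum 26, not divisible by 3.
Ends in 1: not divisible by 5.
7: 21690161 = 7·3098594 + 3
11: 21690161 = 11·1971832 + 9
13: 21690161 = 13·1668473 + 12
17: 21690161 = 17·1275891 + 14
19: 21690161 = 19·1141587 + 8
23: 21690161 = 23·943050 + 11
29: 21690161 = 29·747936 + 17
31: 21690161 = 31·699682 + 19
37: 21690161 = 37·586220 + 21
41: 21690161 = 41·529028 + 13
43: 21690161 = 43·504422 + 15
47: 21690161 = 47·461492 + 37
53: 21690161 = 53·409248 + 17
59: 21690161 = 59·367629 + 50
61: 21690161 = 61·355576 + 25
67: 21690161 = 67·323733 + 50
71: 21690161 = 71·305495 + 16
73: 21690161 = 73·297125 + 36
79: 21690161 = 79·274559

79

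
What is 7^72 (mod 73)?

7^1 ≡ 7 (mod 73)
7^2 ≡ 7^2 = 49 ≡ 49 (mod 73)
7^4 ≡ 49^2 = 2401 ≡ 65 (mod 73)
7^8 ≡ 65^2 = 4225 ≡ 64 (mod 73)
7^16 ≡ 64^2 = 4096 ≡ 8 (mod 73)
7^32 ≡ 8^2 = 64 ≡ 64 (mod 73)
7^64 ≡ 64^2 = 4096 ≡ 8 (mod 73)
72 = 64 + 8 in binary powers of 2.
So 7^72 ≡ 8 · 64 ≡ 1 (mod 73).
Since the result is 1, base 7 gives no evidence that 73 is composite.

1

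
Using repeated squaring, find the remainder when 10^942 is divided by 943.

469

10^1 ≡ 10 (mod 943)
10^2 ≡ 10^2 = 100 ≡ 100 (mod 943)
10^4 ≡ 100^2 = 10000 ≡ 570 (mod 943)
10^8 ≡ 570^2 = 324900 ≡ 508 (mod 943)
10^16 ≡ 508^2 = 258064 ≡ 625 (mod 943)
10^32 ≡ 625^2 = 390625 ≡ 223 (mod 943)
10^64 ≡ 223^2 = 49729 ≡ 693 (mod 943)
10^128 ≡ 693^2 = 480249 ≡ 262 (mod 943)
10^256 ≡ 262^2 = 68644 ≡ 748 (mod 943)
10^512 ≡ 748^2 = 559504 ≡ 305 (mod 943)
942 = 512 + 256 + 128 + 32 + 8 + 4 + 2 in binary powers of 2.
So 10^942 ≡ 305 · 748 · 262 · 223 · 508 · 570 · 100 ≡ 469 (mod 943).
Since 469 ≠ 1, base 10 is a Fermat witness: 943 is composite.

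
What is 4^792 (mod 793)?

508

4^1 ≡ 4 (mod 793)
4^2 ≡ 4^2 = 16 ≡ 16 (mod 793)
4^4 ≡ 16^2 = 256 ≡ 256 (mod 793)
4^8 ≡ 256^2 = 65536 ≡ 510 (mod 793)
4^16 ≡ 510^2 = 260100 ≡ 789 (mod 793)
4^32 ≡ 789^2 = 622521 ≡ 16 (mod 793)
4^64 ≡ 16^2 = 256 ≡ 256 (mod 793)
4^128 ≡ 256^2 = 65536 ≡ 510 (mod 793)
4^256 ≡ 510^2 = 260100 ≡ 789 (mod 793)
4^512 ≡ 789^2 = 622521 ≡ 16 (mod 793)
792 = 512 + 256 + 16 + 8 in binary powers of 2.
So 4^792 ≡ 16 · 789 · 789 · 510 ≡ 508 (mod 793).
Since 508 ≠ 1, base 4 is a Fermat witness: 793 is composite.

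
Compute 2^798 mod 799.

2^1 ≡ 2 (mod 799)
2^2 ≡ 2^2 = 4 ≡ 4 (mod 799)
2^4 ≡ 4^2 = 16 ≡ 16 (mod 799)
2^8 ≡ 16^2 = 256 ≡ 256 (mod 799)
2^16 ≡ 256^2 = 65536 ≡ 18 (mod 799)
2^32 ≡ 18^2 = 324 ≡ 324 (mod 799)
2^64 ≡ 324^2 = 104976 ≡ 307 (mod 799)
2^128 ≡ 307^2 = 94249 ≡ 766 (mod 799)
2^256 ≡ 766^2 = 586756 ≡ 290 (mod 799)
2^512 ≡ 290^2 = 84100 ≡ 205 (mod 799)
798 = 512 + 256 + 16 + 8 + 4 + 2 in binary powers of 2.
So 2^798 ≡ 205 · 290 · 18 · 256 · 16 · 4 ≡ 676 (mod 799).
Since 676 ≠ 1, base 2 is a Fermat witness: 799 is composite.

676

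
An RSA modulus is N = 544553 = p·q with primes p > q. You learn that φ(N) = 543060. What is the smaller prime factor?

φ(n) = (p−1)(q−1) = n − (p+q) + 1, so p + q = 544553 − 543060 + 1 = 1494.
p and q are the roots of t² − 1494t + 544553 = 0.
Discriminant: 1494² − 4·544553 = 2232036 − 2178212 = 53824; √53824 = 232.
q = (1494 − 232)/2 = 631, p = (1494 + 232)/2 = 863.
Check: 631 · 863 = 544553.

631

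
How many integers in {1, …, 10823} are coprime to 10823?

Factor: 10823 = 79 · 137.
φ(10823) = (79−1) · (137−1) = 78 · 136 = 10608.

10608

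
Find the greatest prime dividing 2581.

89

2581 = 29 · 89
89 is prime.
So 2581 = 29 · 89; the largest prime factor is 89.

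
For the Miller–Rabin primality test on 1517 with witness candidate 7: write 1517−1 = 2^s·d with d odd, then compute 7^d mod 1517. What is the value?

1517 − 1 = 1516 = 2^2 · 379, so d = 379.
7^1 ≡ 7 (mod 1517)
7^2 ≡ 7^2 = 49 ≡ 49 (mod 1517)
7^4 ≡ 49^2 = 2401 ≡ 884 (mod 1517)
7^8 ≡ 884^2 = 781456 ≡ 201 (mod 1517)
7^16 ≡ 201^2 = 40401 ≡ 959 (mod 1517)
7^32 ≡ 959^2 = 919681 ≡ 379 (mod 1517)
7^64 ≡ 379^2 = 143641 ≡ 1043 (mod 1517)
7^128 ≡ 1043^2 = 1087849 ≡ 160 (mod 1517)
7^256 ≡ 160^2 = 25600 ≡ 1328 (mod 1517)
379 = 256 + 64 + 32 + 16 + 8 + 2 + 1 in binary powers of 2.
So 7^379 ≡ 1328 · 1043 · 379 · 959 · 201 · 49 · 7 ≡ 1265 (mod 1517).
Squaring chain: 1265 → 1307; never reaches −1, so base 7 is a Miller–Rabin witness that 1517 is composite.

1265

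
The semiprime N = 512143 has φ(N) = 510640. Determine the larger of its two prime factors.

φ(n) = (p−1)(q−1) = n − (p+q) + 1, so p + q = 512143 − 510640 + 1 = 1504.
p and q are the roots of t² − 1504t + 512143 = 0.
Discriminant: 1504² − 4·512143 = 2262016 − 2048572 = 213444; √213444 = 462.
q = (1504 − 462)/2 = 521, p = (1504 + 462)/2 = 983.
Check: 521 · 983 = 512143.

983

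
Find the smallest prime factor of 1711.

29

1711 is odd.
Digit sum 10, not divisible by 3.
Ends in 1: not divisible by 5.
7: 1711 = 7·244 + 3
11: 1711 = 11·155 + 6
13: 1711 = 13·131 + 8
17: 1711 = 17·100 + 11
19: 1711 = 19·90 + 1
23: 1711 = 23·74 + 9
29: 1711 = 29·59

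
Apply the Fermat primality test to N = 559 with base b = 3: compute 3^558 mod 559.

391

3^1 ≡ 3 (mod 559)
3^2 ≡ 3^2 = 9 ≡ 9 (mod 559)
3^4 ≡ 9^2 = 81 ≡ 81 (mod 559)
3^8 ≡ 81^2 = 6561 ≡ 412 (mod 559)
3^16 ≡ 412^2 = 169744 ≡ 367 (mod 559)
3^32 ≡ 367^2 = 134689 ≡ 529 (mod 559)
3^64 ≡ 529^2 = 279841 ≡ 341 (mod 559)
3^128 ≡ 341^2 = 116281 ≡ 9 (mod 559)
3^256 ≡ 9^2 = 81 ≡ 81 (mod 559)
3^512 ≡ 81^2 = 6561 ≡ 412 (mod 559)
558 = 512 + 32 + 8 + 4 + 2 in binary powers of 2.
So 3^558 ≡ 412 · 529 · 412 · 81 · 9 ≡ 391 (mod 559).
Since 391 ≠ 1, base 3 is a Fermat witness: 559 is composite.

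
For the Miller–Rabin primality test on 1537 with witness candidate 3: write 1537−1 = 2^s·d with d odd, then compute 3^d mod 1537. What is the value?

1537 − 1 = 1536 = 2^9 · 3, so d = 3.
3^1 ≡ 3 (mod 1537)
3^2 ≡ 3^2 = 9 ≡ 9 (mod 1537)
3 = 2 + 1 in binary powers of 2.
So 3^3 ≡ 9 · 3 ≡ 27 (mod 1537).
Squaring chain: 27 → 729 → 1176 → 1213 → 460 → 1031 → 894 → 1533 → 16; never reaches −1, so base 3 is a Miller–Rabin witness that 1537 is composite.

27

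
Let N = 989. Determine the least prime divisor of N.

989 is odd.
Digit sum 26, not divisible by 3.
Ends in 9: not divisible by 5.
7: 989 = 7·141 + 2
11: 989 = 11·89 + 10
13: 989 = 13·76 + 1
17: 989 = 17·58 + 3
19: 989 = 19·52 + 1
23: 989 = 23·43

23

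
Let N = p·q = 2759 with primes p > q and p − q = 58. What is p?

Since p = q + 58, we have 2759 = q(q + 58), so q² + 58q − 2759 = 0.
Discriminant: 58² + 4·2759 = 3364 + 11036 = 14400; √14400 = 120.
q = (−58 + 120)/2 = 31, and p = q + 58 = 89.
Check: 31 · 89 = 2759.

89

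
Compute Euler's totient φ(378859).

345600

Factor: 378859 = 13 · 151 · 193.
φ(378859) = (13−1) · (151−1) · (193−1) = 12 · 150 · 192 = 345600.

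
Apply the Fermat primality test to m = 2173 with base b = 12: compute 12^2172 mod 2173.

12^1 ≡ 12 (mod 2173)
12^2 ≡ 12^2 = 144 ≡ 144 (mod 2173)
12^4 ≡ 144^2 = 20736 ≡ 1179 (mod 2173)
12^8 ≡ 1179^2 = 1390041 ≡ 1494 (mod 2173)
12^16 ≡ 1494^2 = 2232036 ≡ 365 (mod 2173)
12^32 ≡ 365^2 = 133225 ≡ 672 (mod 2173)
12^64 ≡ 672^2 = 451584 ≡ 1773 (mod 2173)
12^128 ≡ 1773^2 = 3143529 ≡ 1371 (mod 2173)
12^256 ≡ 1371^2 = 1879641 ≡ 2169 (mod 2173)
12^512 ≡ 2169^2 = 4704561 ≡ 16 (mod 2173)
12^1024 ≡ 16^2 = 256 ≡ 256 (mod 2173)
12^2048 ≡ 256^2 = 65536 ≡ 346 (mod 2173)
2172 = 2048 + 64 + 32 + 16 + 8 + 4 in binary powers of 2.
So 12^2172 ≡ 346 · 1773 · 672 · 365 · 1494 · 1179 ≡ 148 (mod 2173).
Since 148 ≠ 1, base 12 is a Fermat witness: 2173 is composite.

148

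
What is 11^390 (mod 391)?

11^1 ≡ 11 (mod 391)
11^2 ≡ 11^2 = 121 ≡ 121 (mod 391)
11^4 ≡ 121^2 = 14641 ≡ 174 (mod 391)
11^8 ≡ 174^2 = 30276 ≡ 169 (mod 391)
11^16 ≡ 169^2 = 28561 ≡ 18 (mod 391)
11^32 ≡ 18^2 = 324 ≡ 324 (mod 391)
11^64 ≡ 324^2 = 104976 ≡ 188 (mod 391)
11^128 ≡ 188^2 = 35344 ≡ 154 (mod 391)
11^256 ≡ 154^2 = 23716 ≡ 256 (mod 391)
390 = 256 + 128 + 4 + 2 in binary powers of 2.
So 11^390 ≡ 256 · 154 · 174 · 121 ≡ 110 (mod 391).
Since 110 ≠ 1, base 11 is a Fermat witness: 391 is composite.

110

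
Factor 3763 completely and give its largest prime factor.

3763 = 53 · 71
71 is prime.
So 3763 = 53 · 71; the largest prime factor is 71.

71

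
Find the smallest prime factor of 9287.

37

9287 is odd.
Digit sum 26, not divisible by 3.
Ends in 7: not divisible by 5.
7: 9287 = 7·1326 + 5
11: 9287 = 11·844 + 3
13: 9287 = 13·714 + 5
17: 9287 = 17·546 + 5
19: 9287 = 19·488 + 15
23: 9287 = 23·403 + 18
29: 9287 = 29·320 + 7
31: 9287 = 31·299 + 18
37: 9287 = 37·251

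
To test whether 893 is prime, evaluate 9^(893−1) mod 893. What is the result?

788

9^1 ≡ 9 (mod 893)
9^2 ≡ 9^2 = 81 ≡ 81 (mod 893)
9^4 ≡ 81^2 = 6561 ≡ 310 (mod 893)
9^8 ≡ 310^2 = 96100 ≡ 549 (mod 893)
9^16 ≡ 549^2 = 301401 ≡ 460 (mod 893)
9^32 ≡ 460^2 = 211600 ≡ 852 (mod 893)
9^64 ≡ 852^2 = 725904 ≡ 788 (mod 893)
9^128 ≡ 788^2 = 620944 ≡ 309 (mod 893)
9^256 ≡ 309^2 = 95481 ≡ 823 (mod 893)
9^512 ≡ 823^2 = 677329 ≡ 435 (mod 893)
892 = 512 + 256 + 64 + 32 + 16 + 8 + 4 in binary powers of 2.
So 9^892 ≡ 435 · 823 · 788 · 852 · 460 · 549 · 310 ≡ 788 (mod 893).
Since 788 ≠ 1, base 9 is a Fermat witness: 893 is composite.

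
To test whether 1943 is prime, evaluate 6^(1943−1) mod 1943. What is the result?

6^1 ≡ 6 (mod 1943)
6^2 ≡ 6^2 = 36 ≡ 36 (mod 1943)
6^4 ≡ 36^2 = 1296 ≡ 1296 (mod 1943)
6^8 ≡ 1296^2 = 1679616 ≡ 864 (mod 1943)
6^16 ≡ 864^2 = 746496 ≡ 384 (mod 1943)
6^32 ≡ 384^2 = 147456 ≡ 1731 (mod 1943)
6^64 ≡ 1731^2 = 2996361 ≡ 255 (mod 1943)
6^128 ≡ 255^2 = 65025 ≡ 906 (mod 1943)
6^256 ≡ 906^2 = 820836 ≡ 890 (mod 1943)
6^512 ≡ 890^2 = 792100 ≡ 1299 (mod 1943)
6^1024 ≡ 1299^2 = 1687401 ≡ 877 (mod 1943)
1942 = 1024 + 512 + 256 + 128 + 16 + 4 + 2 in binary powers of 2.
So 6^1942 ≡ 877 · 1299 · 890 · 906 · 384 · 1296 · 36 ≡ 1089 (mod 1943).
Since 1089 ≠ 1, base 6 is a Fermat witness: 1943 is composite.

1089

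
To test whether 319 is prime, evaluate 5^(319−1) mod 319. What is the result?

136

5^1 ≡ 5 (mod 319)
5^2 ≡ 5^2 = 25 ≡ 25 (mod 319)
5^4 ≡ 25^2 = 625 ≡ 306 (mod 319)
5^8 ≡ 306^2 = 93636 ≡ 169 (mod 319)
5^16 ≡ 169^2 = 28561 ≡ 170 (mod 319)
5^32 ≡ 170^2 = 28900 ≡ 190 (mod 319)
5^64 ≡ 190^2 = 36100 ≡ 53 (mod 319)
5^128 ≡ 53^2 = 2809 ≡ 257 (mod 319)
5^256 ≡ 257^2 = 66049 ≡ 16 (mod 319)
318 = 256 + 32 + 16 + 8 + 4 + 2 in binary powers of 2.
So 5^318 ≡ 16 · 190 · 170 · 169 · 306 · 25 ≡ 136 (mod 319).
Since 136 ≠ 1, base 5 is a Fermat witness: 319 is composite.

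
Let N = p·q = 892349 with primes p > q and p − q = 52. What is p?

Since p = q + 52, we have 892349 = q(q + 52), so q² + 52q − 892349 = 0.
Discriminant: 52² + 4·892349 = 2704 + 3569396 = 3572100; √3572100 = 1890.
q = (−52 + 1890)/2 = 919, and p = q + 52 = 971.
Check: 919 · 971 = 892349.

971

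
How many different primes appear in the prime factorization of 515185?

5

515185 = 5 · 103037
103037 = 11 · 9367
9367 = 17 · 551
551 = 19 · 29
515185 = 5 · 11 · 17 · 19 · 29, which has 5 distinct prime factors.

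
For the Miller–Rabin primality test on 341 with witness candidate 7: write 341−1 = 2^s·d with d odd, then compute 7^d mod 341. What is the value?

87

341 − 1 = 340 = 2^2 · 85, so d = 85.
7^1 ≡ 7 (mod 341)
7^2 ≡ 7^2 = 49 ≡ 49 (mod 341)
7^4 ≡ 49^2 = 2401 ≡ 14 (mod 341)
7^8 ≡ 14^2 = 196 ≡ 196 (mod 341)
7^16 ≡ 196^2 = 38416 ≡ 224 (mod 341)
7^32 ≡ 224^2 = 50176 ≡ 49 (mod 341)
7^64 ≡ 49^2 = 2401 ≡ 14 (mod 341)
85 = 64 + 16 + 4 + 1 in binary powers of 2.
So 7^85 ≡ 14 · 224 · 14 · 7 ≡ 87 (mod 341).
Squaring chain: 87 → 67; never reaches −1, so base 7 is a Miller–Rabin witness that 341 is composite.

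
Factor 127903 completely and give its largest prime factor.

127903 = 23 · 5561
5561 = 67 · 83
83 is prime.
So 127903 = 23 · 67 · 83; the largest prime factor is 83.

83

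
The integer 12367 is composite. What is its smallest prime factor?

83

12367 is odd.
Digit sum 19, not divisible by 3.
Ends in 7: not divisible by 5.
7: 12367 = 7·1766 + 5
11: 12367 = 11·1124 + 3
13: 12367 = 13·951 + 4
17: 12367 = 17·727 + 8
19: 12367 = 19·650 + 17
23: 12367 = 23·537 + 16
29: 12367 = 29·426 + 13
31: 12367 = 31·398 + 29
37: 12367 = 37·334 + 9
41: 12367 = 41·301 + 26
43: 12367 = 43·287 + 26
47: 12367 = 47·263 + 6
53: 12367 = 53·233 + 18
59: 12367 = 59·209 + 36
61: 12367 = 61·202 + 45
67: 12367 = 67·184 + 39
71: 12367 = 71·174 + 13
73: 12367 = 73·169 + 30
79: 12367 = 79·156 + 43
83: 12367 = 83·149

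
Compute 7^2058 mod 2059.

7^1 ≡ 7 (mod 2059)
7^2 ≡ 7^2 = 49 ≡ 49 (mod 2059)
7^4 ≡ 49^2 = 2401 ≡ 342 (mod 2059)
7^8 ≡ 342^2 = 116964 ≡ 1660 (mod 2059)
7^16 ≡ 1660^2 = 2755600 ≡ 658 (mod 2059)
7^32 ≡ 658^2 = 432964 ≡ 574 (mod 2059)
7^64 ≡ 574^2 = 329476 ≡ 36 (mod 2059)
7^128 ≡ 36^2 = 1296 ≡ 1296 (mod 2059)
7^256 ≡ 1296^2 = 1679616 ≡ 1531 (mod 2059)
7^512 ≡ 1531^2 = 2343961 ≡ 819 (mod 2059)
7^1024 ≡ 819^2 = 670761 ≡ 1586 (mod 2059)
7^2048 ≡ 1586^2 = 2515396 ≡ 1357 (mod 2059)
2058 = 2048 + 8 + 2 in binary powers of 2.
So 7^2058 ≡ 1357 · 1660 · 49 ≡ 1567 (mod 2059).
Since 1567 ≠ 1, base 7 is a Fermat witness: 2059 is composite.

1567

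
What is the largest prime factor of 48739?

48739 = 17 · 2867
2867 = 47 · 61
61 is prime.
So 48739 = 17 · 47 · 61; the largest prime factor is 61.

61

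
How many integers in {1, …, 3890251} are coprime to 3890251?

Factor: 3890251 = 113 · 173 · 199.
φ(3890251) = (113−1) · (173−1) · (199−1) = 112 · 172 · 198 = 3814272.

3814272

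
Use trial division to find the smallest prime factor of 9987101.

9987101 is odd.
Digit sum 35, not divisible by 3.
Ends in 1: not divisible by 5.
7: 9987101 = 7·1426728 + 5
11: 9987101 = 11·907918 + 3
13: 9987101 = 13·768238 + 7
17: 9987101 = 17·587476 + 9
19: 9987101 = 19·525636 + 17
23: 9987101 = 23·434221 + 18
29: 9987101 = 29·344382 + 23
31: 9987101 = 31·322164 + 17
37: 9987101 = 37·269921 + 24
41: 9987101 = 41·243587 + 34
43: 9987101 = 43·232258 + 7
47: 9987101 = 47·212491 + 24
53: 9987101 = 53·188435 + 46
59: 9987101 = 59·169272 + 53
61: 9987101 = 61·163722 + 59
67: 9987101 = 67·149061 + 14
71: 9987101 = 71·140663 + 28
73: 9987101 = 73·136809 + 44
79: 9987101 = 79·126419

79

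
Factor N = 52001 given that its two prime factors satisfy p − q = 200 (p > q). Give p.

Since p = q + 200, we have 52001 = q(q + 200), so q² + 200q − 52001 = 0.
Discriminant: 200² + 4·52001 = 40000 + 208004 = 248004; √248004 = 498.
q = (−200 + 498)/2 = 149, and p = q + 200 = 349.
Check: 149 · 349 = 52001.

349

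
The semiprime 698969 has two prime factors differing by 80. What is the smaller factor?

Since p = q + 80, we have 698969 = q(q + 80), so q² + 80q − 698969 = 0.
Discriminant: 80² + 4·698969 = 6400 + 2795876 = 2802276; √2802276 = 1674.
q = (−80 + 1674)/2 = 797, and p = q + 80 = 877.
Check: 797 · 877 = 698969.

797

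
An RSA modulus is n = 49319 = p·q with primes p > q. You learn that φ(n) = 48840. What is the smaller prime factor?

149

φ(n) = (p−1)(q−1) = n − (p+q) + 1, so p + q = 49319 − 48840 + 1 = 480.
p and q are the roots of t² − 480t + 49319 = 0.
Discriminant: 480² − 4·49319 = 230400 − 197276 = 33124; √33124 = 182.
q = (480 − 182)/2 = 149, p = (480 + 182)/2 = 331.
Check: 149 · 331 = 49319.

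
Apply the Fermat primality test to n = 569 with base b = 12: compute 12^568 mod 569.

1

12^1 ≡ 12 (mod 569)
12^2 ≡ 12^2 = 144 ≡ 144 (mod 569)
12^4 ≡ 144^2 = 20736 ≡ 252 (mod 569)
12^8 ≡ 252^2 = 63504 ≡ 345 (mod 569)
12^16 ≡ 345^2 = 119025 ≡ 104 (mod 569)
12^32 ≡ 104^2 = 10816 ≡ 5 (mod 569)
12^64 ≡ 5^2 = 25 ≡ 25 (mod 569)
12^128 ≡ 25^2 = 625 ≡ 56 (mod 569)
12^256 ≡ 56^2 = 3136 ≡ 291 (mod 569)
12^512 ≡ 291^2 = 84681 ≡ 469 (mod 569)
568 = 512 + 32 + 16 + 8 in binary powers of 2.
So 12^568 ≡ 469 · 5 · 104 · 345 ≡ 1 (mod 569).
Since the result is 1, base 12 gives no evidence that 569 is composite.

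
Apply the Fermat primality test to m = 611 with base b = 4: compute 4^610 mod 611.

425

4^1 ≡ 4 (mod 611)
4^2 ≡ 4^2 = 16 ≡ 16 (mod 611)
4^4 ≡ 16^2 = 256 ≡ 256 (mod 611)
4^8 ≡ 256^2 = 65536 ≡ 159 (mod 611)
4^16 ≡ 159^2 = 25281 ≡ 230 (mod 611)
4^32 ≡ 230^2 = 52900 ≡ 354 (mod 611)
4^64 ≡ 354^2 = 125316 ≡ 61 (mod 611)
4^128 ≡ 61^2 = 3721 ≡ 55 (mod 611)
4^256 ≡ 55^2 = 3025 ≡ 581 (mod 611)
4^512 ≡ 581^2 = 337561 ≡ 289 (mod 611)
610 = 512 + 64 + 32 + 2 in binary powers of 2.
So 4^610 ≡ 289 · 61 · 354 · 16 ≡ 425 (mod 611).
Since 425 ≠ 1, base 4 is a Fermat witness: 611 is composite.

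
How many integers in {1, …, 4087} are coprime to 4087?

3960

Factor: 4087 = 61 · 67.
φ(4087) = (61−1) · (67−1) = 60 · 66 = 3960.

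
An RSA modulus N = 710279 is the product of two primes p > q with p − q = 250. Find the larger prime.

977

Since p = q + 250, we have 710279 = q(q + 250), so q² + 250q − 710279 = 0.
Discriminant: 250² + 4·710279 = 62500 + 2841116 = 2903616; √2903616 = 1704.
q = (−250 + 1704)/2 = 727, and p = q + 250 = 977.
Check: 727 · 977 = 710279.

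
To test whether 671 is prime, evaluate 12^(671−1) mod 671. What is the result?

12^1 ≡ 12 (mod 671)
12^2 ≡ 12^2 = 144 ≡ 144 (mod 671)
12^4 ≡ 144^2 = 20736 ≡ 606 (mod 671)
12^8 ≡ 606^2 = 367236 ≡ 199 (mod 671)
12^16 ≡ 199^2 = 39601 ≡ 12 (mod 671)
12^32 ≡ 12^2 = 144 ≡ 144 (mod 671)
12^64 ≡ 144^2 = 20736 ≡ 606 (mod 671)
12^128 ≡ 606^2 = 367236 ≡ 199 (mod 671)
12^256 ≡ 199^2 = 39601 ≡ 12 (mod 671)
12^512 ≡ 12^2 = 144 ≡ 144 (mod 671)
670 = 512 + 128 + 16 + 8 + 4 + 2 in binary powers of 2.
So 12^670 ≡ 144 · 199 · 12 · 199 · 606 · 144 ≡ 474 (mod 671).
Since 474 ≠ 1, base 12 is a Fermat witness: 671 is composite.

474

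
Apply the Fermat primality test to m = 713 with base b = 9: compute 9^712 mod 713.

9^1 ≡ 9 (mod 713)
9^2 ≡ 9^2 = 81 ≡ 81 (mod 713)
9^4 ≡ 81^2 = 6561 ≡ 144 (mod 713)
9^8 ≡ 144^2 = 20736 ≡ 59 (mod 713)
9^16 ≡ 59^2 = 3481 ≡ 629 (mod 713)
9^32 ≡ 629^2 = 395641 ≡ 639 (mod 713)
9^64 ≡ 639^2 = 408321 ≡ 485 (mod 713)
9^128 ≡ 485^2 = 235225 ≡ 648 (mod 713)
9^256 ≡ 648^2 = 419904 ≡ 660 (mod 713)
9^512 ≡ 660^2 = 435600 ≡ 670 (mod 713)
712 = 512 + 128 + 64 + 8 in binary powers of 2.
So 9^712 ≡ 670 · 648 · 485 · 59 ≡ 289 (mod 713).
Since 289 ≠ 1, base 9 is a Fermat witness: 713 is composite.

289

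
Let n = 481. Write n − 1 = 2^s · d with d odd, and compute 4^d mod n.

233

481 − 1 = 480 = 2^5 · 15, so d = 15.
4^1 ≡ 4 (mod 481)
4^2 ≡ 4^2 = 16 ≡ 16 (mod 481)
4^4 ≡ 16^2 = 256 ≡ 256 (mod 481)
4^8 ≡ 256^2 = 65536 ≡ 120 (mod 481)
15 = 8 + 4 + 2 + 1 in binary powers of 2.
So 4^15 ≡ 120 · 256 · 16 · 4 ≡ 233 (mod 481).
Squaring chain: 233 → 417 → 248 → 417 → 248; never reaches −1, so base 4 is a Miller–Rabin witness that 481 is composite.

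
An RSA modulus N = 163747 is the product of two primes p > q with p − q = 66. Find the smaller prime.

Since p = q + 66, we have 163747 = q(q + 66), so q² + 66q − 163747 = 0.
Discriminant: 66² + 4·163747 = 4356 + 654988 = 659344; √659344 = 812.
q = (−66 + 812)/2 = 373, and p = q + 66 = 439.
Check: 373 · 439 = 163747.

373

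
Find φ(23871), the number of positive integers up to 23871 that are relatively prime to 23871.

Factor: 23871 = 3 · 73 · 109.
φ(23871) = (3−1) · (73−1) · (109−1) = 2 · 72 · 108 = 15552.

15552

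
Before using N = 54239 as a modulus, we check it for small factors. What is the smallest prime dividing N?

54239 is odd.
Digit sum 23, not divisible by 3.
Ends in 9: not divisible by 5.
7: 54239 = 7·7748 + 3
11: 54239 = 11·4930 + 9
13: 54239 = 13·4172 + 3
17: 54239 = 17·3190 + 9
19: 54239 = 19·2854 + 13
23: 54239 = 23·2358 + 5
29: 54239 = 29·1870 + 9
31: 54239 = 31·1749 + 20
37: 54239 = 37·1465 + 34
41: 54239 = 41·1322 + 37
43: 54239 = 43·1261 + 16
47: 54239 = 47·1154 + 1
53: 54239 = 53·1023 + 20
59: 54239 = 59·919 + 18
61: 54239 = 61·889 + 10
67: 54239 = 67·809 + 36
71: 54239 = 71·763 + 66
73: 54239 = 73·743

73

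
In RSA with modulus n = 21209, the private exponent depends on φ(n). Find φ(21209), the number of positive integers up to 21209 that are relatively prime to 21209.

Factor: 21209 = 127 · 167.
φ(21209) = (127−1) · (167−1) = 126 · 166 = 20916.

20916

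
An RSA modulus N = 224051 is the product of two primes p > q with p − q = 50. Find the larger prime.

499

Since p = q + 50, we have 224051 = q(q + 50), so q² + 50q − 224051 = 0.
Discriminant: 50² + 4·224051 = 2500 + 896204 = 898704; √898704 = 948.
q = (−50 + 948)/2 = 449, and p = q + 50 = 499.
Check: 449 · 499 = 224051.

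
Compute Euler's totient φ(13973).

13728

Factor: 13973 = 89 · 157.
φ(13973) = (89−1) · (157−1) = 88 · 156 = 13728.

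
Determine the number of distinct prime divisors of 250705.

5

250705 = 5 · 50141
50141 = 7 · 7163
7163 = 13 · 551
551 = 19 · 29
250705 = 5 · 7 · 13 · 19 · 29, which has 5 distinct prime factors.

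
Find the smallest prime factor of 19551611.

19551611 is odd.
Digit sum 29, not divisible by 3.
Ends in 1: not divisible by 5.
7: 19551611 = 7·2793087 + 2
11: 19551611 = 11·1777419 + 2
13: 19551611 = 13·1503970 + 1
17: 19551611 = 17·1150094 + 13
19: 19551611 = 19·1029032 + 3
23: 19551611 = 23·850070 + 1
29: 19551611 = 29·674193 + 14
31: 19551611 = 31·630697 + 4
37: 19551611 = 37·528421 + 34
41: 19551611 = 41·476868 + 23
43: 19551611 = 43·454688 + 27
47: 19551611 = 47·415991 + 34
53: 19551611 = 53·368898 + 17
59: 19551611 = 59·331383 + 14
61: 19551611 = 61·320518 + 13
67: 19551611 = 67·291815 + 6
71: 19551611 = 71·275374 + 57
73: 19551611 = 73·267830 + 21
79: 19551611 = 79·247488 + 59
83: 19551611 = 83·235561 + 48
89: 19551611 = 89·219681 + 2
97: 19551611 = 97·201563

97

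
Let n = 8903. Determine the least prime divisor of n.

29

8903 is odd.
Digit sum 20, not divisible by 3.
Ends in 3: not divisible by 5.
7: 8903 = 7·1271 + 6
11: 8903 = 11·809 + 4
13: 8903 = 13·684 + 11
17: 8903 = 17·523 + 12
19: 8903 = 19·468 + 11
23: 8903 = 23·387 + 2
29: 8903 = 29·307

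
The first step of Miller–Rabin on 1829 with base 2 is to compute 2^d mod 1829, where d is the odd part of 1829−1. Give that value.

655

1829 − 1 = 1828 = 2^2 · 457, so d = 457.
2^1 ≡ 2 (mod 1829)
2^2 ≡ 2^2 = 4 ≡ 4 (mod 1829)
2^4 ≡ 4^2 = 16 ≡ 16 (mod 1829)
2^8 ≡ 16^2 = 256 ≡ 256 (mod 1829)
2^16 ≡ 256^2 = 65536 ≡ 1521 (mod 1829)
2^32 ≡ 1521^2 = 2313441 ≡ 1585 (mod 1829)
2^64 ≡ 1585^2 = 2512225 ≡ 1008 (mod 1829)
2^128 ≡ 1008^2 = 1016064 ≡ 969 (mod 1829)
2^256 ≡ 969^2 = 938961 ≡ 684 (mod 1829)
457 = 256 + 128 + 64 + 8 + 1 in binary powers of 2.
So 2^457 ≡ 684 · 969 · 1008 · 256 · 2 ≡ 655 (mod 1829).
Squaring chain: 655 → 1039; never reaches −1, so base 2 is a Miller–Rabin witness that 1829 is composite.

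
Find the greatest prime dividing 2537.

2537 = 43 · 59
59 is prime.
So 2537 = 43 · 59; the largest prime factor is 59.

59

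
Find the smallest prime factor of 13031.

13031 is odd.
Digit sum 8, not divisible by 3.
Ends in 1: not divisible by 5.
7: 13031 = 7·1861 + 4
11: 13031 = 11·1184 + 7
13: 13031 = 13·1002 + 5
17: 13031 = 17·766 + 9
19: 13031 = 19·685 + 16
23: 13031 = 23·566 + 13
29: 13031 = 29·449 + 10
31: 13031 = 31·420 + 11
37: 13031 = 37·352 + 7
41: 13031 = 41·317 + 34
43: 13031 = 43·303 + 2
47: 13031 = 47·277 + 12
53: 13031 = 53·245 + 46
59: 13031 = 59·220 + 51
61: 13031 = 61·213 + 38
67: 13031 = 67·194 + 33
71: 13031 = 71·183 + 38
73: 13031 = 73·178 + 37
79: 13031 = 79·164 + 75
83: 13031 = 83·157

83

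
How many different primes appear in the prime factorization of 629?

629 = 17 · 37
629 = 17 · 37, which has 2 distinct prime factors.

2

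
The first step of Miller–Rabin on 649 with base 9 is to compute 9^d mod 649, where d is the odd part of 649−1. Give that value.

196

649 − 1 = 648 = 2^3 · 81, so d = 81.
9^1 ≡ 9 (mod 649)
9^2 ≡ 9^2 = 81 ≡ 81 (mod 649)
9^4 ≡ 81^2 = 6561 ≡ 71 (mod 649)
9^8 ≡ 71^2 = 5041 ≡ 498 (mod 649)
9^16 ≡ 498^2 = 248004 ≡ 86 (mod 649)
9^32 ≡ 86^2 = 7396 ≡ 257 (mod 649)
9^64 ≡ 257^2 = 66049 ≡ 500 (mod 649)
81 = 64 + 16 + 1 in binary powers of 2.
So 9^81 ≡ 500 · 86 · 9 ≡ 196 (mod 649).
Squaring chain: 196 → 125 → 49; never reaches −1, so base 9 is a Miller–Rabin witness that 649 is composite.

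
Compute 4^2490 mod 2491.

4^1 ≡ 4 (mod 2491)
4^2 ≡ 4^2 = 16 ≡ 16 (mod 2491)
4^4 ≡ 16^2 = 256 ≡ 256 (mod 2491)
4^8 ≡ 256^2 = 65536 ≡ 770 (mod 2491)
4^16 ≡ 770^2 = 592900 ≡ 42 (mod 2491)
4^32 ≡ 42^2 = 1764 ≡ 1764 (mod 2491)
4^64 ≡ 1764^2 = 3111696 ≡ 437 (mod 2491)
4^128 ≡ 437^2 = 190969 ≡ 1653 (mod 2491)
4^256 ≡ 1653^2 = 2732409 ≡ 2273 (mod 2491)
4^512 ≡ 2273^2 = 5166529 ≡ 195 (mod 2491)
4^1024 ≡ 195^2 = 38025 ≡ 660 (mod 2491)
4^2048 ≡ 660^2 = 435600 ≡ 2166 (mod 2491)
2490 = 2048 + 256 + 128 + 32 + 16 + 8 + 2 in binary powers of 2.
So 4^2490 ≡ 2166 · 2273 · 1653 · 1764 · 42 · 770 · 16 ≡ 947 (mod 2491).
Since 947 ≠ 1, base 4 is a Fermat witness: 2491 is composite.

947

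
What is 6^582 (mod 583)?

278

6^1 ≡ 6 (mod 583)
6^2 ≡ 6^2 = 36 ≡ 36 (mod 583)
6^4 ≡ 36^2 = 1296 ≡ 130 (mod 583)
6^8 ≡ 130^2 = 16900 ≡ 576 (mod 583)
6^16 ≡ 576^2 = 331776 ≡ 49 (mod 583)
6^32 ≡ 49^2 = 2401 ≡ 69 (mod 583)
6^64 ≡ 69^2 = 4761 ≡ 97 (mod 583)
6^128 ≡ 97^2 = 9409 ≡ 81 (mod 583)
6^256 ≡ 81^2 = 6561 ≡ 148 (mod 583)
6^512 ≡ 148^2 = 21904 ≡ 333 (mod 583)
582 = 512 + 64 + 4 + 2 in binary powers of 2.
So 6^582 ≡ 333 · 97 · 130 · 36 ≡ 278 (mod 583).
Since 278 ≠ 1, base 6 is a Fermat witness: 583 is composite.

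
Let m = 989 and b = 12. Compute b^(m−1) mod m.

418

12^1 ≡ 12 (mod 989)
12^2 ≡ 12^2 = 144 ≡ 144 (mod 989)
12^4 ≡ 144^2 = 20736 ≡ 956 (mod 989)
12^8 ≡ 956^2 = 913936 ≡ 100 (mod 989)
12^16 ≡ 100^2 = 10000 ≡ 110 (mod 989)
12^32 ≡ 110^2 = 12100 ≡ 232 (mod 989)
12^64 ≡ 232^2 = 53824 ≡ 418 (mod 989)
12^128 ≡ 418^2 = 174724 ≡ 660 (mod 989)
12^256 ≡ 660^2 = 435600 ≡ 440 (mod 989)
12^512 ≡ 440^2 = 193600 ≡ 745 (mod 989)
988 = 512 + 256 + 128 + 64 + 16 + 8 + 4 in binary powers of 2.
So 12^988 ≡ 745 · 440 · 660 · 418 · 110 · 100 · 956 ≡ 418 (mod 989).
Since 418 ≠ 1, base 12 is a Fermat witness: 989 is composite.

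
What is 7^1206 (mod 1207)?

7^1 ≡ 7 (mod 1207)
7^2 ≡ 7^2 = 49 ≡ 49 (mod 1207)
7^4 ≡ 49^2 = 2401 ≡ 1194 (mod 1207)
7^8 ≡ 1194^2 = 1425636 ≡ 169 (mod 1207)
7^16 ≡ 169^2 = 28561 ≡ 800 (mod 1207)
7^32 ≡ 800^2 = 640000 ≡ 290 (mod 1207)
7^64 ≡ 290^2 = 84100 ≡ 817 (mod 1207)
7^128 ≡ 817^2 = 667489 ≡ 18 (mod 1207)
7^256 ≡ 18^2 = 324 ≡ 324 (mod 1207)
7^512 ≡ 324^2 = 104976 ≡ 1174 (mod 1207)
7^1024 ≡ 1174^2 = 1378276 ≡ 1089 (mod 1207)
1206 = 1024 + 128 + 32 + 16 + 4 + 2 in binary powers of 2.
So 7^1206 ≡ 1089 · 18 · 290 · 800 · 1194 · 49 ≡ 587 (mod 1207).
Since 587 ≠ 1, base 7 is a Fermat witness: 1207 is composite.

587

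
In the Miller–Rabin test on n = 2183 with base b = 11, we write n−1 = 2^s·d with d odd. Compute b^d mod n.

2183 − 1 = 2182 = 2^1 · 1091, so d = 1091.
11^1 ≡ 11 (mod 2183)
11^2 ≡ 11^2 = 121 ≡ 121 (mod 2183)
11^4 ≡ 121^2 = 14641 ≡ 1543 (mod 2183)
11^8 ≡ 1543^2 = 2380849 ≡ 1379 (mod 2183)
11^16 ≡ 1379^2 = 1901641 ≡ 248 (mod 2183)
11^32 ≡ 248^2 = 61504 ≡ 380 (mod 2183)
11^64 ≡ 380^2 = 144400 ≡ 322 (mod 2183)
11^128 ≡ 322^2 = 103684 ≡ 1083 (mod 2183)
11^256 ≡ 1083^2 = 1172889 ≡ 618 (mod 2183)
11^512 ≡ 618^2 = 381924 ≡ 2082 (mod 2183)
11^1024 ≡ 2082^2 = 4334724 ≡ 1469 (mod 2183)
1091 = 1024 + 64 + 2 + 1 in binary powers of 2.
So 11^1091 ≡ 1469 · 322 · 121 · 11 ≡ 1026 (mod 2183).
Squaring chain: 1026; never reaches −1, so base 11 is a Miller–Rabin witness that 2183 is composite.

1026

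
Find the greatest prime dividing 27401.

27401 = 11 · 2491
2491 = 47 · 53
53 is prime.
So 27401 = 11 · 47 · 53; the largest prime factor is 53.

53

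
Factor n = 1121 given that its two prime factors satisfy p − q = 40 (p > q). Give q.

Since p = q + 40, we have 1121 = q(q + 40), so q² + 40q − 1121 = 0.
Discriminant: 40² + 4·1121 = 1600 + 4484 = 6084; √6084 = 78.
q = (−40 + 78)/2 = 19, and p = q + 40 = 59.
Check: 19 · 59 = 1121.

19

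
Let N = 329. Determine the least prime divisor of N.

329 is odd.
Digit sum 14, not divisible by 3.
Ends in 9: not divisible by 5.
7: 329 = 7·47

7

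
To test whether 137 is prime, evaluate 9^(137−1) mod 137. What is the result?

1

9^1 ≡ 9 (mod 137)
9^2 ≡ 9^2 = 81 ≡ 81 (mod 137)
9^4 ≡ 81^2 = 6561 ≡ 122 (mod 137)
9^8 ≡ 122^2 = 14884 ≡ 88 (mod 137)
9^16 ≡ 88^2 = 7744 ≡ 72 (mod 137)
9^32 ≡ 72^2 = 5184 ≡ 115 (mod 137)
9^64 ≡ 115^2 = 13225 ≡ 73 (mod 137)
9^128 ≡ 73^2 = 5329 ≡ 123 (mod 137)
136 = 128 + 8 in binary powers of 2.
So 9^136 ≡ 123 · 88 ≡ 1 (mod 137).
Since the result is 1, base 9 gives no evidence that 137 is composite.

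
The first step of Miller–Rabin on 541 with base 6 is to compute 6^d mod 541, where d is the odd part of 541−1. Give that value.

541 − 1 = 540 = 2^2 · 135, so d = 135.
6^1 ≡ 6 (mod 541)
6^2 ≡ 6^2 = 36 ≡ 36 (mod 541)
6^4 ≡ 36^2 = 1296 ≡ 214 (mod 541)
6^8 ≡ 214^2 = 45796 ≡ 352 (mod 541)
6^16 ≡ 352^2 = 123904 ≡ 15 (mod 541)
6^32 ≡ 15^2 = 225 ≡ 225 (mod 541)
6^64 ≡ 225^2 = 50625 ≡ 312 (mod 541)
6^128 ≡ 312^2 = 97344 ≡ 505 (mod 541)
135 = 128 + 4 + 2 + 1 in binary powers of 2.
So 6^135 ≡ 505 · 214 · 36 · 6 ≡ 52 (mod 541).
Squaring chain: 52 → 540; reaches −1, so base 6 does not prove 541 composite.

52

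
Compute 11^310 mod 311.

11^1 ≡ 11 (mod 311)
11^2 ≡ 11^2 = 121 ≡ 121 (mod 311)
11^4 ≡ 121^2 = 14641 ≡ 24 (mod 311)
11^8 ≡ 24^2 = 576 ≡ 265 (mod 311)
11^16 ≡ 265^2 = 70225 ≡ 250 (mod 311)
11^32 ≡ 250^2 = 62500 ≡ 300 (mod 311)
11^64 ≡ 300^2 = 90000 ≡ 121 (mod 311)
11^128 ≡ 121^2 = 14641 ≡ 24 (mod 311)
11^256 ≡ 24^2 = 576 ≡ 265 (mod 311)
310 = 256 + 32 + 16 + 4 + 2 in binary powers of 2.
So 11^310 ≡ 265 · 300 · 250 · 24 · 121 ≡ 1 (mod 311).
Since the result is 1, base 11 gives no evidence that 311 is composite.

1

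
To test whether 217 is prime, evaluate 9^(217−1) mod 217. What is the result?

8

9^1 ≡ 9 (mod 217)
9^2 ≡ 9^2 = 81 ≡ 81 (mod 217)
9^4 ≡ 81^2 = 6561 ≡ 51 (mod 217)
9^8 ≡ 51^2 = 2601 ≡ 214 (mod 217)
9^16 ≡ 214^2 = 45796 ≡ 9 (mod 217)
9^32 ≡ 9^2 = 81 ≡ 81 (mod 217)
9^64 ≡ 81^2 = 6561 ≡ 51 (mod 217)
9^128 ≡ 51^2 = 2601 ≡ 214 (mod 217)
216 = 128 + 64 + 16 + 8 in binary powers of 2.
So 9^216 ≡ 214 · 51 · 9 · 214 ≡ 8 (mod 217).
Since 8 ≠ 1, base 9 is a Fermat witness: 217 is composite.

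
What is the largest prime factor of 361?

19

361 = 19 · 19
19 = 19 · 1
So 361 = 19^2; the largest prime factor is 19.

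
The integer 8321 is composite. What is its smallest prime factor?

8321 is odd.
Digit sum 14, not divisible by 3.
Ends in 1: not divisible by 5.
7: 8321 = 7·1188 + 5
11: 8321 = 11·756 + 5
13: 8321 = 13·640 + 1
17: 8321 = 17·489 + 8
19: 8321 = 19·437 + 18
23: 8321 = 23·361 + 18
29: 8321 = 29·286 + 27
31: 8321 = 31·268 + 13
37: 8321 = 37·224 + 33
41: 8321 = 41·202 + 39
43: 8321 = 43·193 + 22
47: 8321 = 47·177 + 2
53: 8321 = 53·157

53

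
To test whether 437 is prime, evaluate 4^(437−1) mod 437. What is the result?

4^1 ≡ 4 (mod 437)
4^2 ≡ 4^2 = 16 ≡ 16 (mod 437)
4^4 ≡ 16^2 = 256 ≡ 256 (mod 437)
4^8 ≡ 256^2 = 65536 ≡ 423 (mod 437)
4^16 ≡ 423^2 = 178929 ≡ 196 (mod 437)
4^32 ≡ 196^2 = 38416 ≡ 397 (mod 437)
4^64 ≡ 397^2 = 157609 ≡ 289 (mod 437)
4^128 ≡ 289^2 = 83521 ≡ 54 (mod 437)
4^256 ≡ 54^2 = 2916 ≡ 294 (mod 437)
436 = 256 + 128 + 32 + 16 + 4 in binary powers of 2.
So 4^436 ≡ 294 · 54 · 397 · 196 · 256 ≡ 123 (mod 437).
Since 123 ≠ 1, base 4 is a Fermat witness: 437 is composite.

123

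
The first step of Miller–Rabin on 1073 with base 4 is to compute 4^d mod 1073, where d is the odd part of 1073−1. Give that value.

817

1073 − 1 = 1072 = 2^4 · 67, so d = 67.
4^1 ≡ 4 (mod 1073)
4^2 ≡ 4^2 = 16 ≡ 16 (mod 1073)
4^4 ≡ 16^2 = 256 ≡ 256 (mod 1073)
4^8 ≡ 256^2 = 65536 ≡ 83 (mod 1073)
4^16 ≡ 83^2 = 6889 ≡ 451 (mod 1073)
4^32 ≡ 451^2 = 203401 ≡ 604 (mod 1073)
4^64 ≡ 604^2 = 364816 ≡ 1069 (mod 1073)
67 = 64 + 2 + 1 in binary powers of 2.
So 4^67 ≡ 1069 · 16 · 4 ≡ 817 (mod 1073).
Squaring chain: 817 → 83 → 451 → 604; never reaches −1, so base 4 is a Miller–Rabin witness that 1073 is composite.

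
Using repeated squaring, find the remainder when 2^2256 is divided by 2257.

2^1 ≡ 2 (mod 2257)
2^2 ≡ 2^2 = 4 ≡ 4 (mod 2257)
2^4 ≡ 4^2 = 16 ≡ 16 (mod 2257)
2^8 ≡ 16^2 = 256 ≡ 256 (mod 2257)
2^16 ≡ 256^2 = 65536 ≡ 83 (mod 2257)
2^32 ≡ 83^2 = 6889 ≡ 118 (mod 2257)
2^64 ≡ 118^2 = 13924 ≡ 382 (mod 2257)
2^128 ≡ 382^2 = 145924 ≡ 1476 (mod 2257)
2^256 ≡ 1476^2 = 2178576 ≡ 571 (mod 2257)
2^512 ≡ 571^2 = 326041 ≡ 1033 (mod 2257)
2^1024 ≡ 1033^2 = 1067089 ≡ 1785 (mod 2257)
2^2048 ≡ 1785^2 = 3186225 ≡ 1598 (mod 2257)
2256 = 2048 + 128 + 64 + 16 in binary powers of 2.
So 2^2256 ≡ 1598 · 1476 · 382 · 83 ≡ 2193 (mod 2257).
Since 2193 ≠ 1, base 2 is a Fermat witness: 2257 is composite.

2193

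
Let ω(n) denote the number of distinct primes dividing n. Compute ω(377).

2

377 = 13 · 29
377 = 13 · 29, which has 2 distinct prime factors.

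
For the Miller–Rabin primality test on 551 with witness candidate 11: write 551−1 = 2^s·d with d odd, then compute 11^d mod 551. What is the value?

520

551 − 1 = 550 = 2^1 · 275, so d = 275.
11^1 ≡ 11 (mod 551)
11^2 ≡ 11^2 = 121 ≡ 121 (mod 551)
11^4 ≡ 121^2 = 14641 ≡ 315 (mod 551)
11^8 ≡ 315^2 = 99225 ≡ 45 (mod 551)
11^16 ≡ 45^2 = 2025 ≡ 372 (mod 551)
11^32 ≡ 372^2 = 138384 ≡ 83 (mod 551)
11^64 ≡ 83^2 = 6889 ≡ 277 (mod 551)
11^128 ≡ 277^2 = 76729 ≡ 140 (mod 551)
11^256 ≡ 140^2 = 19600 ≡ 315 (mod 551)
275 = 256 + 16 + 2 + 1 in binary powers of 2.
So 11^275 ≡ 315 · 372 · 121 · 11 ≡ 520 (mod 551).
Squaring chain: 520; never reaches −1, so base 11 is a Miller–Rabin witness that 551 is composite.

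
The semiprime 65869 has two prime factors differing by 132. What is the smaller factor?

Since p = q + 132, we have 65869 = q(q + 132), so q² + 132q − 65869 = 0.
Discriminant: 132² + 4·65869 = 17424 + 263476 = 280900; √280900 = 530.
q = (−132 + 530)/2 = 199, and p = q + 132 = 331.
Check: 199 · 331 = 65869.

199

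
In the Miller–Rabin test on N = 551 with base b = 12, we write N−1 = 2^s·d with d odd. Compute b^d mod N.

551 − 1 = 550 = 2^1 · 275, so d = 275.
12^1 ≡ 12 (mod 551)
12^2 ≡ 12^2 = 144 ≡ 144 (mod 551)
12^4 ≡ 144^2 = 20736 ≡ 349 (mod 551)
12^8 ≡ 349^2 = 121801 ≡ 30 (mod 551)
12^16 ≡ 30^2 = 900 ≡ 349 (mod 551)
12^32 ≡ 349^2 = 121801 ≡ 30 (mod 551)
12^64 ≡ 30^2 = 900 ≡ 349 (mod 551)
12^128 ≡ 349^2 = 121801 ≡ 30 (mod 551)
12^256 ≡ 30^2 = 900 ≡ 349 (mod 551)
275 = 256 + 16 + 2 + 1 in binary powers of 2.
So 12^275 ≡ 349 · 349 · 144 · 12 ≡ 46 (mod 551).
Squaring chain: 46; never reaches −1, so base 12 is a Miller–Rabin witness that 551 is composite.

46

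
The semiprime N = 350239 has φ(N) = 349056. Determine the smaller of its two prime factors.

φ(n) = (p−1)(q−1) = n − (p+q) + 1, so p + q = 350239 − 349056 + 1 = 1184.
p and q are the roots of t² − 1184t + 350239 = 0.
Discriminant: 1184² − 4·350239 = 1401856 − 1400956 = 900; √900 = 30.
q = (1184 − 30)/2 = 577, p = (1184 + 30)/2 = 607.
Check: 577 · 607 = 350239.

577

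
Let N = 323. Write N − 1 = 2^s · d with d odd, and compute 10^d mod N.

78

323 − 1 = 322 = 2^1 · 161, so d = 161.
10^1 ≡ 10 (mod 323)
10^2 ≡ 10^2 = 100 ≡ 100 (mod 323)
10^4 ≡ 100^2 = 10000 ≡ 310 (mod 323)
10^8 ≡ 310^2 = 96100 ≡ 169 (mod 323)
10^16 ≡ 169^2 = 28561 ≡ 137 (mod 323)
10^32 ≡ 137^2 = 18769 ≡ 35 (mod 323)
10^64 ≡ 35^2 = 1225 ≡ 256 (mod 323)
10^128 ≡ 256^2 = 65536 ≡ 290 (mod 323)
161 = 128 + 32 + 1 in binary powers of 2.
So 10^161 ≡ 290 · 35 · 10 ≡ 78 (mod 323).
Squaring chain: 78; never reaches −1, so base 10 is a Miller–Rabin witness that 323 is composite.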